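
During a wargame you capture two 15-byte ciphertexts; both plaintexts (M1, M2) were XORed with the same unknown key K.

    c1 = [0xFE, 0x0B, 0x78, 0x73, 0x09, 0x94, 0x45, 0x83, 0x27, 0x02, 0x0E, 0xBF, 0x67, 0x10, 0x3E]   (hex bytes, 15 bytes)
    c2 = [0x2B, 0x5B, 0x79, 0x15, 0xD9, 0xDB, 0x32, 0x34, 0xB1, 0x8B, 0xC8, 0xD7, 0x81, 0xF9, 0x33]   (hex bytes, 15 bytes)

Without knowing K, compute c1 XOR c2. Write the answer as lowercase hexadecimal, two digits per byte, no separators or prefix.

d5500166d04f77b79689c668e6e90d

c1 ⊕ c2 = (M1 ⊕ K) ⊕ (M2 ⊕ K) = M1 ⊕ M2 — the shared key cancels under XOR.
fe ^ 2b = d5
0b ^ 5b = 50
78 ^ 79 = 01
73 ^ 15 = 66
09 ^ d9 = d0
94 ^ db = 4f
45 ^ 32 = 77
83 ^ 34 = b7
27 ^ b1 = 96
02 ^ 8b = 89
0e ^ c8 = c6
bf ^ d7 = 68
67 ^ 81 = e6
10 ^ f9 = e9
3e ^ 33 = 0d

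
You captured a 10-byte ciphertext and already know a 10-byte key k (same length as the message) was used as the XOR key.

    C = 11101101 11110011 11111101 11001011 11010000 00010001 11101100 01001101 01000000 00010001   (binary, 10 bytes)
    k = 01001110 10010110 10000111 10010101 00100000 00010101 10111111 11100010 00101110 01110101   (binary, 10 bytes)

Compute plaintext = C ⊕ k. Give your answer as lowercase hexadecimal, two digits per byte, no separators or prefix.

237 ^  78 = 163
243 ^ 150 = 101
253 ^ 135 = 122
203 ^ 149 =  94
208 ^  32 = 240
 17 ^  21 =   4
236 ^ 191 =  83
 77 ^ 226 = 175
 64 ^  46 = 110
 17 ^ 117 = 100

a3657a5ef00453af6e64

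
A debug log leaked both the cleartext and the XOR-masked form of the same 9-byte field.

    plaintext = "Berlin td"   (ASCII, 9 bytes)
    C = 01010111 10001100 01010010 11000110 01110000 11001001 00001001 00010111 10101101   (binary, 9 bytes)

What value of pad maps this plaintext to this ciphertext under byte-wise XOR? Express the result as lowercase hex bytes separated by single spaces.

15 e9 20 aa 19 a7 29 63 c9

Since C = plaintext ⊕ pad, XORing both sides with plaintext gives pad = plaintext ⊕ C.
42 XOR 57 = 15
65 XOR 8c = e9
72 XOR 52 = 20
6c XOR c6 = aa
69 XOR 70 = 19
6e XOR c9 = a7
20 XOR 09 = 29
74 XOR 17 = 63
64 XOR ad = c9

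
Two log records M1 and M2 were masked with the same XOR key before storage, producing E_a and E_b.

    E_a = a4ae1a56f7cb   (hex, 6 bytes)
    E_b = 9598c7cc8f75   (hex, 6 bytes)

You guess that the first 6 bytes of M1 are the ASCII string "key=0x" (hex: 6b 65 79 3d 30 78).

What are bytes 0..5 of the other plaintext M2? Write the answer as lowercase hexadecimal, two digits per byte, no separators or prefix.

5a53a4a748c6

First, E_a ⊕ E_b = (M1 ⊕ K) ⊕ (M2 ⊕ K) = M1 ⊕ M2, so the key drops out. Then M2 = (M1 ⊕ M2) ⊕ M1 over the first 6 bytes.
byte 0: (a4 ^ 95) ^ 6b = 31 ^ 6b = 5a
byte 1: (ae ^ 98) ^ 65 = 36 ^ 65 = 53
byte 2: (1a ^ c7) ^ 79 = dd ^ 79 = a4
byte 3: (56 ^ cc) ^ 3d = 9a ^ 3d = a7
byte 4: (f7 ^ 8f) ^ 30 = 78 ^ 30 = 48
byte 5: (cb ^ 75) ^ 78 = be ^ 78 = c6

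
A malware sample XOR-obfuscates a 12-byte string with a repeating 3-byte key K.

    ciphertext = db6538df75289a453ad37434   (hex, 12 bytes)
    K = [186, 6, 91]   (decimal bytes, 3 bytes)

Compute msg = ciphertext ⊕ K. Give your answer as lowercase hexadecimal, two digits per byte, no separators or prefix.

The 3-byte key repeats, so the effective keystream is ba 06 5b ba 06 5b ba 06 5b ba 06 5b.
byte 0: 11011011 XOR 10111010 = 01100001
byte 1: 01100101 XOR 00000110 = 01100011
byte 2: 00111000 XOR 01011011 = 01100011
byte 3: 11011111 XOR 10111010 = 01100101
byte 4: 01110101 XOR 00000110 = 01110011
byte 5: 00101000 XOR 01011011 = 01110011
byte 6: 10011010 XOR 10111010 = 00100000
byte 7: 01000101 XOR 00000110 = 01000011
byte 8: 00111010 XOR 01011011 = 01100001
byte 9: 11010011 XOR 10111010 = 01101001
byte 10: 01110100 XOR 00000110 = 01110010
byte 11: 00110100 XOR 01011011 = 01101111

61636365737320436169726f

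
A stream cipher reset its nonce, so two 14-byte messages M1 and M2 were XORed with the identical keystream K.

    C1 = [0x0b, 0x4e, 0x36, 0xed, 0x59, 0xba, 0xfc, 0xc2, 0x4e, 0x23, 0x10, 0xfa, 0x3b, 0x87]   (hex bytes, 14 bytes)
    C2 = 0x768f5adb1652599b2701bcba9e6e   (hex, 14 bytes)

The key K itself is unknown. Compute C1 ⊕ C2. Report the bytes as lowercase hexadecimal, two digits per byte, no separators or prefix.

7dc16c364fe8a5596922ac40a5e9

C1 ⊕ C2 = (M1 ⊕ K) ⊕ (M2 ⊕ K) = M1 ⊕ M2 — the shared key cancels under XOR.
0b xor 76 = 7d
4e xor 8f = c1
36 xor 5a = 6c
ed xor db = 36
59 xor 16 = 4f
ba xor 52 = e8
fc xor 59 = a5
c2 xor 9b = 59
4e xor 27 = 69
23 xor 01 = 22
10 xor bc = ac
fa xor ba = 40
3b xor 9e = a5
87 xor 6e = e9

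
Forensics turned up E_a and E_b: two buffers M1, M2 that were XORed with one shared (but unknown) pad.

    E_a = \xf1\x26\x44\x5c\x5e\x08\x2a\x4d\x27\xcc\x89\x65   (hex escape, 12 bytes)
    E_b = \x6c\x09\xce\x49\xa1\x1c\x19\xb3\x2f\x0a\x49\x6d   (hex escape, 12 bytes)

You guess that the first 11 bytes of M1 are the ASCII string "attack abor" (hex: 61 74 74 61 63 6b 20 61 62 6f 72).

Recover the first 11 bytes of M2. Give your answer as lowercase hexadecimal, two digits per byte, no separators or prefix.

fc5bfe749c7f139f6aa9b2

First, E_a ⊕ E_b = (M1 ⊕ K) ⊕ (M2 ⊕ K) = M1 ⊕ M2, so the key drops out. Then M2 = (M1 ⊕ M2) ⊕ M1 over the first 11 bytes.
byte 0: (f1 ^ 6c) ^ 61 = 9d ^ 61 = fc
byte 1: (26 ^ 09) ^ 74 = 2f ^ 74 = 5b
byte 2: (44 ^ ce) ^ 74 = 8a ^ 74 = fe
byte 3: (5c ^ 49) ^ 61 = 15 ^ 61 = 74
byte 4: (5e ^ a1) ^ 63 = ff ^ 63 = 9c
byte 5: (08 ^ 1c) ^ 6b = 14 ^ 6b = 7f
byte 6: (2a ^ 19) ^ 20 = 33 ^ 20 = 13
byte 7: (4d ^ b3) ^ 61 = fe ^ 61 = 9f
byte 8: (27 ^ 2f) ^ 62 = 08 ^ 62 = 6a
byte 9: (cc ^ 0a) ^ 6f = c6 ^ 6f = a9
byte 10: (89 ^ 49) ^ 72 = c0 ^ 72 = b2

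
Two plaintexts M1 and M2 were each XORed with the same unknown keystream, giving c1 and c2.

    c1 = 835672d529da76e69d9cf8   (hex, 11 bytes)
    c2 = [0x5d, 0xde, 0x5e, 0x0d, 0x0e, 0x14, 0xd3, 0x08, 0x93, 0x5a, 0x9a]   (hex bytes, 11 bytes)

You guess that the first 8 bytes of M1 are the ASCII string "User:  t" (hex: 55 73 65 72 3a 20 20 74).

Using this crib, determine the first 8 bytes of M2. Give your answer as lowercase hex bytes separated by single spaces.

8b fb 49 aa 1d ee 85 9a

First, c1 ⊕ c2 = (M1 ⊕ K) ⊕ (M2 ⊕ K) = M1 ⊕ M2, so the key drops out. Then M2 = (M1 ⊕ M2) ⊕ M1 over the first 8 bytes.
byte 0: (83 xor 5d) xor 55 = de xor 55 = 8b
byte 1: (56 xor de) xor 73 = 88 xor 73 = fb
byte 2: (72 xor 5e) xor 65 = 2c xor 65 = 49
byte 3: (d5 xor 0d) xor 72 = d8 xor 72 = aa
byte 4: (29 xor 0e) xor 3a = 27 xor 3a = 1d
byte 5: (da xor 14) xor 20 = ce xor 20 = ee
byte 6: (76 xor d3) xor 20 = a5 xor 20 = 85
byte 7: (e6 xor 08) xor 74 = ee xor 74 = 9a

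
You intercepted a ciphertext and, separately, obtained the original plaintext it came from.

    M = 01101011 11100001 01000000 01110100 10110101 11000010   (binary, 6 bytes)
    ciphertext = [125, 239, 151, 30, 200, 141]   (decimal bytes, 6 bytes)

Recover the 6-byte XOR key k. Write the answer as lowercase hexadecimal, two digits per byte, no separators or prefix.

160ed76a7d4f

Since ciphertext = M ⊕ k, XORing both sides with M gives k = M ⊕ ciphertext.
byte 0: 6b XOR 7d = 16
byte 1: e1 XOR ef = 0e
byte 2: 40 XOR 97 = d7
byte 3: 74 XOR 1e = 6a
byte 4: b5 XOR c8 = 7d
byte 5: c2 XOR 8d = 4f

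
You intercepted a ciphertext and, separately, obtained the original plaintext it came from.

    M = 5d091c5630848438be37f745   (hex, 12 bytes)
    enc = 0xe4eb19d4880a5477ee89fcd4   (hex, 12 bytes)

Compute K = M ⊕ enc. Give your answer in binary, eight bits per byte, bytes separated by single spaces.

10111001 11100010 00000101 10000010 10111000 10001110 11010000 01001111 01010000 10111110 00001011 10010001

Since enc = M ⊕ K, XORing both sides with M gives K = M ⊕ enc.
5d xor e4 = b9
09 xor eb = e2
1c xor 19 = 05
56 xor d4 = 82
30 xor 88 = b8
84 xor 0a = 8e
84 xor 54 = d0
38 xor 77 = 4f
be xor ee = 50
37 xor 89 = be
f7 xor fc = 0b
45 xor d4 = 91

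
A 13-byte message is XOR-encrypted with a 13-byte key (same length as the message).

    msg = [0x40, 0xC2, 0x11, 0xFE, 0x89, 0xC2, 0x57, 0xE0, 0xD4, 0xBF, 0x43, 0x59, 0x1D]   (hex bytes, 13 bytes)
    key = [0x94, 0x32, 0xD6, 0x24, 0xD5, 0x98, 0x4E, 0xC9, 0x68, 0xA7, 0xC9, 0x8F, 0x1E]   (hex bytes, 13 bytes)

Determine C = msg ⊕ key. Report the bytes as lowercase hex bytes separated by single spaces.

d4 f0 c7 da 5c 5a 19 29 bc 18 8a d6 03

40 ^ 94 = d4
c2 ^ 32 = f0
11 ^ d6 = c7
fe ^ 24 = da
89 ^ d5 = 5c
c2 ^ 98 = 5a
57 ^ 4e = 19
e0 ^ c9 = 29
d4 ^ 68 = bc
bf ^ a7 = 18
43 ^ c9 = 8a
59 ^ 8f = d6
1d ^ 1e = 03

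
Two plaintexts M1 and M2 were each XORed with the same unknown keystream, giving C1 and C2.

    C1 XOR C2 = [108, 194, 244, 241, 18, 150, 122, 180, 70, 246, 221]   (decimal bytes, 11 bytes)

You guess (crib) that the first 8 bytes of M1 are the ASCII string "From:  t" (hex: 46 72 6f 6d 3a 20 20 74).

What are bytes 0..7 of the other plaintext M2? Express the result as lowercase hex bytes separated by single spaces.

Since C1 ⊕ C2 = M1 ⊕ M2, XORing with the guessed M1 bytes yields the corresponding M2 bytes: M2 = (C1 ⊕ C2) ⊕ M1.
01101100 ^ 01000110 = 00101010
11000010 ^ 01110010 = 10110000
11110100 ^ 01101111 = 10011011
11110001 ^ 01101101 = 10011100
00010010 ^ 00111010 = 00101000
10010110 ^ 00100000 = 10110110
01111010 ^ 00100000 = 01011010
10110100 ^ 01110100 = 11000000

2a b0 9b 9c 28 b6 5a c0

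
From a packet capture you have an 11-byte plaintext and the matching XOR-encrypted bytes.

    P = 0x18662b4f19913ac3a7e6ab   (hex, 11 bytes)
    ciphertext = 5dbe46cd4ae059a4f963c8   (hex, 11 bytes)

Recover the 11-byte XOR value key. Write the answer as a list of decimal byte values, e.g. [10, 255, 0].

Since ciphertext = P ⊕ key, XORing both sides with P gives key = P ⊕ ciphertext.
18 ⊕ 5d = 45
66 ⊕ be = d8
2b ⊕ 46 = 6d
4f ⊕ cd = 82
19 ⊕ 4a = 53
91 ⊕ e0 = 71
3a ⊕ 59 = 63
c3 ⊕ a4 = 67
a7 ⊕ f9 = 5e
e6 ⊕ 63 = 85
ab ⊕ c8 = 63

[69, 216, 109, 130, 83, 113, 99, 103, 94, 133, 99]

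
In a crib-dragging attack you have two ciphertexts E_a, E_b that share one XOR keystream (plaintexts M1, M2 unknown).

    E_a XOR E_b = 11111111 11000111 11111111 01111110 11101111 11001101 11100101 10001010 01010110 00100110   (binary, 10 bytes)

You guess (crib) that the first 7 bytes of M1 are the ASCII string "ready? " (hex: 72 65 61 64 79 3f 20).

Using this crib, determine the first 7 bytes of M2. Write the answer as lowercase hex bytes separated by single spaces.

Since E_a ⊕ E_b = M1 ⊕ M2, XORing with the guessed M1 bytes yields the corresponding M2 bytes: M2 = (E_a ⊕ E_b) ⊕ M1.
byte 0: ff ^ 72 = 8d
byte 1: c7 ^ 65 = a2
byte 2: ff ^ 61 = 9e
byte 3: 7e ^ 64 = 1a
byte 4: ef ^ 79 = 96
byte 5: cd ^ 3f = f2
byte 6: e5 ^ 20 = c5

8d a2 9e 1a 96 f2 c5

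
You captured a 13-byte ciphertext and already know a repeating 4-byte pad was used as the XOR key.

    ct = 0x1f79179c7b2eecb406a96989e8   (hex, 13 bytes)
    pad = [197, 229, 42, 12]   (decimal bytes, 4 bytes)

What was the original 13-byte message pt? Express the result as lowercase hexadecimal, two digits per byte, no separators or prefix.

da9c3d90becbc6b8c34c43852d

The 4-byte key repeats, so the effective keystream is c5 e5 2a 0c c5 e5 2a 0c c5 e5 2a 0c c5.
byte 0: 1f ^ c5 = da
byte 1: 79 ^ e5 = 9c
byte 2: 17 ^ 2a = 3d
byte 3: 9c ^ 0c = 90
byte 4: 7b ^ c5 = be
byte 5: 2e ^ e5 = cb
byte 6: ec ^ 2a = c6
byte 7: b4 ^ 0c = b8
byte 8: 06 ^ c5 = c3
byte 9: a9 ^ e5 = 4c
byte 10: 69 ^ 2a = 43
byte 11: 89 ^ 0c = 85
byte 12: e8 ^ c5 = 2d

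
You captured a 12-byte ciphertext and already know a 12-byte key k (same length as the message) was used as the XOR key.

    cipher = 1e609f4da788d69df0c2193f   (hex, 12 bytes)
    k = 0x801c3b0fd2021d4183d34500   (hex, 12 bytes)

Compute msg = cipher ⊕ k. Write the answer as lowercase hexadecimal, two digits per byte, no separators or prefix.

byte 0: 00011110 xor 10000000 = 10011110
byte 1: 01100000 xor 00011100 = 01111100
byte 2: 10011111 xor 00111011 = 10100100
byte 3: 01001101 xor 00001111 = 01000010
byte 4: 10100111 xor 11010010 = 01110101
byte 5: 10001000 xor 00000010 = 10001010
byte 6: 11010110 xor 00011101 = 11001011
byte 7: 10011101 xor 01000001 = 11011100
byte 8: 11110000 xor 10000011 = 01110011
byte 9: 11000010 xor 11010011 = 00010001
byte 10: 00011001 xor 01000101 = 01011100
byte 11: 00111111 xor 00000000 = 00111111

9e7ca442758acbdc73115c3f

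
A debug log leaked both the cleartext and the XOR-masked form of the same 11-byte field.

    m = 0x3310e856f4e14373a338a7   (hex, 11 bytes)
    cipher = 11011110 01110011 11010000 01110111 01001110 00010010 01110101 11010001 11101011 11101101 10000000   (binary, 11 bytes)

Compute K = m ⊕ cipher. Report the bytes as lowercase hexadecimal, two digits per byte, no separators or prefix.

Since cipher = m ⊕ K, XORing both sides with m gives K = m ⊕ cipher.
33 ⊕ de = ed
10 ⊕ 73 = 63
e8 ⊕ d0 = 38
56 ⊕ 77 = 21
f4 ⊕ 4e = ba
e1 ⊕ 12 = f3
43 ⊕ 75 = 36
73 ⊕ d1 = a2
a3 ⊕ eb = 48
38 ⊕ ed = d5
a7 ⊕ 80 = 27

ed633821baf336a248d527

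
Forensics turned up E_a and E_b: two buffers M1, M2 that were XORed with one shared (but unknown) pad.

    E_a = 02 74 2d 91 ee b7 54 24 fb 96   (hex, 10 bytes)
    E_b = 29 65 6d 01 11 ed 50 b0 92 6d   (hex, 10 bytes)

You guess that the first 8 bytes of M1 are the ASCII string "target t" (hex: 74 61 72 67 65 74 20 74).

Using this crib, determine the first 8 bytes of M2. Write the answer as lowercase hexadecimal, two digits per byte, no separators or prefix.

5f7032f79a2e24e0

First, E_a ⊕ E_b = (M1 ⊕ K) ⊕ (M2 ⊕ K) = M1 ⊕ M2, so the key drops out. Then M2 = (M1 ⊕ M2) ⊕ M1 over the first 8 bytes.
byte 0: (02 xor 29) xor 74 = 2b xor 74 = 5f
byte 1: (74 xor 65) xor 61 = 11 xor 61 = 70
byte 2: (2d xor 6d) xor 72 = 40 xor 72 = 32
byte 3: (91 xor 01) xor 67 = 90 xor 67 = f7
byte 4: (ee xor 11) xor 65 = ff xor 65 = 9a
byte 5: (b7 xor ed) xor 74 = 5a xor 74 = 2e
byte 6: (54 xor 50) xor 20 = 04 xor 20 = 24
byte 7: (24 xor b0) xor 74 = 94 xor 74 = e0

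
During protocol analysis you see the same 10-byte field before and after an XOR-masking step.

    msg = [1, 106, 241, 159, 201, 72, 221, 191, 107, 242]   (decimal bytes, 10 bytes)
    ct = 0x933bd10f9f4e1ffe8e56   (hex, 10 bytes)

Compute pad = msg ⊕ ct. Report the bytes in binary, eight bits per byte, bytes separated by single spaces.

Since ct = msg ⊕ pad, XORing both sides with msg gives pad = msg ⊕ ct.
01 XOR 93 = 92
6a XOR 3b = 51
f1 XOR d1 = 20
9f XOR 0f = 90
c9 XOR 9f = 56
48 XOR 4e = 06
dd XOR 1f = c2
bf XOR fe = 41
6b XOR 8e = e5
f2 XOR 56 = a4

10010010 01010001 00100000 10010000 01010110 00000110 11000010 01000001 11100101 10100100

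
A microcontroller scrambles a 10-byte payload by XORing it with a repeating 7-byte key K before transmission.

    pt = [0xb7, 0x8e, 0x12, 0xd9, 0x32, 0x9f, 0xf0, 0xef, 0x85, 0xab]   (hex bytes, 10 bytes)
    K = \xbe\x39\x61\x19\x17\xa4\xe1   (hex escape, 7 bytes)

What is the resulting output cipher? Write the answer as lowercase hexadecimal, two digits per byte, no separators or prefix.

The 7-byte key repeats, so the effective keystream is be 39 61 19 17 a4 e1 be 39 61.
byte 0: b7 ^ be = 09
byte 1: 8e ^ 39 = b7
byte 2: 12 ^ 61 = 73
byte 3: d9 ^ 19 = c0
byte 4: 32 ^ 17 = 25
byte 5: 9f ^ a4 = 3b
byte 6: f0 ^ e1 = 11
byte 7: ef ^ be = 51
byte 8: 85 ^ 39 = bc
byte 9: ab ^ 61 = ca

09b773c0253b1151bcca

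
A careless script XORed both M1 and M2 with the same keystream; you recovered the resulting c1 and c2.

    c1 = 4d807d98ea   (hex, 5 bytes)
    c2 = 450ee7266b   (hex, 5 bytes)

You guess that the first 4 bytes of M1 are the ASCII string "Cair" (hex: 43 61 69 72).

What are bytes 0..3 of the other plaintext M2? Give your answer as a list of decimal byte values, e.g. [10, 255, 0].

First, c1 ⊕ c2 = (M1 ⊕ K) ⊕ (M2 ⊕ K) = M1 ⊕ M2, so the key drops out. Then M2 = (M1 ⊕ M2) ⊕ M1 over the first 4 bytes.
byte 0: (4d ^ 45) ^ 43 = 08 ^ 43 = 4b
byte 1: (80 ^ 0e) ^ 61 = 8e ^ 61 = ef
byte 2: (7d ^ e7) ^ 69 = 9a ^ 69 = f3
byte 3: (98 ^ 26) ^ 72 = be ^ 72 = cc

[75, 239, 243, 204]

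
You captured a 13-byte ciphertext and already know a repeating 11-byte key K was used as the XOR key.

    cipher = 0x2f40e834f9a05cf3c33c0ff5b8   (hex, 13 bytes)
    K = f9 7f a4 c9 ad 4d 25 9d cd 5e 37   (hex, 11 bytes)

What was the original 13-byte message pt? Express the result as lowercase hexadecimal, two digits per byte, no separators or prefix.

d63f4cfd54ed796e0e62380cc7

The 11-byte key repeats, so the effective keystream is f9 7f a4 c9 ad 4d 25 9d cd 5e 37 f9 7f.
byte 0: 2f ^ f9 = d6
byte 1: 40 ^ 7f = 3f
byte 2: e8 ^ a4 = 4c
byte 3: 34 ^ c9 = fd
byte 4: f9 ^ ad = 54
byte 5: a0 ^ 4d = ed
byte 6: 5c ^ 25 = 79
byte 7: f3 ^ 9d = 6e
byte 8: c3 ^ cd = 0e
byte 9: 3c ^ 5e = 62
byte 10: 0f ^ 37 = 38
byte 11: f5 ^ f9 = 0c
byte 12: b8 ^ 7f = c7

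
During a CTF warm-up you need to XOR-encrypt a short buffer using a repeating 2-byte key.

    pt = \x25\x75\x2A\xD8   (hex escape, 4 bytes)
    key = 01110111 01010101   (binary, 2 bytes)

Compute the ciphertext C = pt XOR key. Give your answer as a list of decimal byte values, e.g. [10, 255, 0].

[82, 32, 93, 141]

The 2-byte key repeats, so the effective keystream is 77 55 77 55.
byte 0: 25 xor 77 = 52
byte 1: 75 xor 55 = 20
byte 2: 2a xor 77 = 5d
byte 3: d8 xor 55 = 8d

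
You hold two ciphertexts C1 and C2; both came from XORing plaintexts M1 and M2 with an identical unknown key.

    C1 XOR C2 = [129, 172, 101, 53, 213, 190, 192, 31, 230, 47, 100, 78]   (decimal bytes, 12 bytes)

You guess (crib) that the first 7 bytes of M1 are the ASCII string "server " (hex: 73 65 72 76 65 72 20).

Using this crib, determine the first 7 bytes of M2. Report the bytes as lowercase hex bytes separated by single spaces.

Since C1 ⊕ C2 = M1 ⊕ M2, XORing with the guessed M1 bytes yields the corresponding M2 bytes: M2 = (C1 ⊕ C2) ⊕ M1.
81 ⊕ 73 = f2
ac ⊕ 65 = c9
65 ⊕ 72 = 17
35 ⊕ 76 = 43
d5 ⊕ 65 = b0
be ⊕ 72 = cc
c0 ⊕ 20 = e0

f2 c9 17 43 b0 cc e0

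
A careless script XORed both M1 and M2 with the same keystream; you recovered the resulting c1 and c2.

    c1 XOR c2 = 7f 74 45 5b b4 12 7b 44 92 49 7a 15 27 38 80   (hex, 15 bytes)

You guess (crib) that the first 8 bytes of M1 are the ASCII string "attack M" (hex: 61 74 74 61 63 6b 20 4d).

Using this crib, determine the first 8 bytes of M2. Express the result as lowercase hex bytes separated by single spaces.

1e 00 31 3a d7 79 5b 09

Since c1 ⊕ c2 = M1 ⊕ M2, XORing with the guessed M1 bytes yields the corresponding M2 bytes: M2 = (c1 ⊕ c2) ⊕ M1.
7f ^ 61 = 1e
74 ^ 74 = 00
45 ^ 74 = 31
5b ^ 61 = 3a
b4 ^ 63 = d7
12 ^ 6b = 79
7b ^ 20 = 5b
44 ^ 4d = 09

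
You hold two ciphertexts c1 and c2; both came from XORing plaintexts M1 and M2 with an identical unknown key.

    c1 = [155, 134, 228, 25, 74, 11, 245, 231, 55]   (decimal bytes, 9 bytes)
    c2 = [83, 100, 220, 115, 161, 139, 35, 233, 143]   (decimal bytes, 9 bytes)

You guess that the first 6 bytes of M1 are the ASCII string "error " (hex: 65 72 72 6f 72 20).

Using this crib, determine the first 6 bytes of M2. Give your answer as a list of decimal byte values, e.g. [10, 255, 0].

[173, 144, 74, 5, 153, 160]

First, c1 ⊕ c2 = (M1 ⊕ K) ⊕ (M2 ⊕ K) = M1 ⊕ M2, so the key drops out. Then M2 = (M1 ⊕ M2) ⊕ M1 over the first 6 bytes.
byte 0: (9b XOR 53) XOR 65 = c8 XOR 65 = ad
byte 1: (86 XOR 64) XOR 72 = e2 XOR 72 = 90
byte 2: (e4 XOR dc) XOR 72 = 38 XOR 72 = 4a
byte 3: (19 XOR 73) XOR 6f = 6a XOR 6f = 05
byte 4: (4a XOR a1) XOR 72 = eb XOR 72 = 99
byte 5: (0b XOR 8b) XOR 20 = 80 XOR 20 = a0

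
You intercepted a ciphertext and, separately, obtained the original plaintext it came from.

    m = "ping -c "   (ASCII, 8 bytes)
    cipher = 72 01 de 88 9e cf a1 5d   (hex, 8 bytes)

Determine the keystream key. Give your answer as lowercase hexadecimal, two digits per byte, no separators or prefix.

0268b0efbee2c27d

Since cipher = m ⊕ key, XORing both sides with m gives key = m ⊕ cipher.
112 ^ 114 =   2
105 ^   1 = 104
110 ^ 222 = 176
103 ^ 136 = 239
 32 ^ 158 = 190
 45 ^ 207 = 226
 99 ^ 161 = 194
 32 ^  93 = 125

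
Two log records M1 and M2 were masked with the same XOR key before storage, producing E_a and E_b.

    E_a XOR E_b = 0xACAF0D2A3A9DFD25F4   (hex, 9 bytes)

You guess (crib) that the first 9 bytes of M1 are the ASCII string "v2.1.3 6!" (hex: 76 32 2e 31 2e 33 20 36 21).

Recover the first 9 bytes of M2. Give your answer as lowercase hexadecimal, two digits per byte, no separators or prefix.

Since E_a ⊕ E_b = M1 ⊕ M2, XORing with the guessed M1 bytes yields the corresponding M2 bytes: M2 = (E_a ⊕ E_b) ⊕ M1.
byte 0: ac xor 76 = da
byte 1: af xor 32 = 9d
byte 2: 0d xor 2e = 23
byte 3: 2a xor 31 = 1b
byte 4: 3a xor 2e = 14
byte 5: 9d xor 33 = ae
byte 6: fd xor 20 = dd
byte 7: 25 xor 36 = 13
byte 8: f4 xor 21 = d5

da9d231b14aedd13d5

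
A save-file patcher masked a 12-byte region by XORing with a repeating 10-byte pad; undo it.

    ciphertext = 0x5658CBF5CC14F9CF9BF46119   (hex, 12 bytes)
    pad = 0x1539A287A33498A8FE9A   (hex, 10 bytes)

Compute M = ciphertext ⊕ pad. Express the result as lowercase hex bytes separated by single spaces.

43 61 69 72 6f 20 61 67 65 6e 74 20

The 10-byte key repeats, so the effective keystream is 15 39 a2 87 a3 34 98 a8 fe 9a 15 39.
byte 0: 56 ^ 15 = 43
byte 1: 58 ^ 39 = 61
byte 2: cb ^ a2 = 69
byte 3: f5 ^ 87 = 72
byte 4: cc ^ a3 = 6f
byte 5: 14 ^ 34 = 20
byte 6: f9 ^ 98 = 61
byte 7: cf ^ a8 = 67
byte 8: 9b ^ fe = 65
byte 9: f4 ^ 9a = 6e
byte 10: 61 ^ 15 = 74
byte 11: 19 ^ 39 = 20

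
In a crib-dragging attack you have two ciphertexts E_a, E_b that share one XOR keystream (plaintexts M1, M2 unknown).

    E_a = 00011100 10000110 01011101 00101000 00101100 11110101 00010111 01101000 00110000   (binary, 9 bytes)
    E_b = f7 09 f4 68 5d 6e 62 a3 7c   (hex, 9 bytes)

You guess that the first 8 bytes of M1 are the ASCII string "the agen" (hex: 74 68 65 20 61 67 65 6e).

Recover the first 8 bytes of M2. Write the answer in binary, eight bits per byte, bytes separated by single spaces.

10011111 11100111 11001100 01100000 00010000 11111100 00010000 10100101

First, E_a ⊕ E_b = (M1 ⊕ K) ⊕ (M2 ⊕ K) = M1 ⊕ M2, so the key drops out. Then M2 = (M1 ⊕ M2) ⊕ M1 over the first 8 bytes.
byte 0: (1c XOR f7) XOR 74 = eb XOR 74 = 9f
byte 1: (86 XOR 09) XOR 68 = 8f XOR 68 = e7
byte 2: (5d XOR f4) XOR 65 = a9 XOR 65 = cc
byte 3: (28 XOR 68) XOR 20 = 40 XOR 20 = 60
byte 4: (2c XOR 5d) XOR 61 = 71 XOR 61 = 10
byte 5: (f5 XOR 6e) XOR 67 = 9b XOR 67 = fc
byte 6: (17 XOR 62) XOR 65 = 75 XOR 65 = 10
byte 7: (68 XOR a3) XOR 6e = cb XOR 6e = a5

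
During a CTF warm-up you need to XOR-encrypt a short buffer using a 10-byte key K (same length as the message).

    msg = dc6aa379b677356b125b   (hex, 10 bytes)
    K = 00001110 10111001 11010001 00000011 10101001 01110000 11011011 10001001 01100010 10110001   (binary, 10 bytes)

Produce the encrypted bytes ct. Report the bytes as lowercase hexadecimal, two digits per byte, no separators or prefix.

d2d3727a1f07eee270ea

XOR is its own inverse, so applying the key byte-wise gives the result directly.
220 ⊕  14 = 210
106 ⊕ 185 = 211
163 ⊕ 209 = 114
121 ⊕   3 = 122
182 ⊕ 169 =  31
119 ⊕ 112 =   7
 53 ⊕ 219 = 238
107 ⊕ 137 = 226
 18 ⊕  98 = 112
 91 ⊕ 177 = 234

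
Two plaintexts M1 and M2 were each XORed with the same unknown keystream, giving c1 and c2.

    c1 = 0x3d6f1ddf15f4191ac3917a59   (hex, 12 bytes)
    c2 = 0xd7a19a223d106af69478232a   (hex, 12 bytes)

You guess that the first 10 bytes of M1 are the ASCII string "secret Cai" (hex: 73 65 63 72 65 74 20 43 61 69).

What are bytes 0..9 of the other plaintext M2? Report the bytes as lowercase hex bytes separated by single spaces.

First, c1 ⊕ c2 = (M1 ⊕ K) ⊕ (M2 ⊕ K) = M1 ⊕ M2, so the key drops out. Then M2 = (M1 ⊕ M2) ⊕ M1 over the first 10 bytes.
byte 0: (3d ⊕ d7) ⊕ 73 = ea ⊕ 73 = 99
byte 1: (6f ⊕ a1) ⊕ 65 = ce ⊕ 65 = ab
byte 2: (1d ⊕ 9a) ⊕ 63 = 87 ⊕ 63 = e4
byte 3: (df ⊕ 22) ⊕ 72 = fd ⊕ 72 = 8f
byte 4: (15 ⊕ 3d) ⊕ 65 = 28 ⊕ 65 = 4d
byte 5: (f4 ⊕ 10) ⊕ 74 = e4 ⊕ 74 = 90
byte 6: (19 ⊕ 6a) ⊕ 20 = 73 ⊕ 20 = 53
byte 7: (1a ⊕ f6) ⊕ 43 = ec ⊕ 43 = af
byte 8: (c3 ⊕ 94) ⊕ 61 = 57 ⊕ 61 = 36
byte 9: (91 ⊕ 78) ⊕ 69 = e9 ⊕ 69 = 80

99 ab e4 8f 4d 90 53 af 36 80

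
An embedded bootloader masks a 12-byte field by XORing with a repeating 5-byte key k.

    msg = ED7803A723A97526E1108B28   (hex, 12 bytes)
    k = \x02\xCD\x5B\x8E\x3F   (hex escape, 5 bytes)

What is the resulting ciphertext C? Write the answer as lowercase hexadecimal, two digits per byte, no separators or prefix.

The 5-byte key repeats, so the effective keystream is 02 cd 5b 8e 3f 02 cd 5b 8e 3f 02 cd.
byte 0: 11101101 ⊕ 00000010 = 11101111
byte 1: 01111000 ⊕ 11001101 = 10110101
byte 2: 00000011 ⊕ 01011011 = 01011000
byte 3: 10100111 ⊕ 10001110 = 00101001
byte 4: 00100011 ⊕ 00111111 = 00011100
byte 5: 10101001 ⊕ 00000010 = 10101011
byte 6: 01110101 ⊕ 11001101 = 10111000
byte 7: 00100110 ⊕ 01011011 = 01111101
byte 8: 11100001 ⊕ 10001110 = 01101111
byte 9: 00010000 ⊕ 00111111 = 00101111
byte 10: 10001011 ⊕ 00000010 = 10001001
byte 11: 00101000 ⊕ 11001101 = 11100101

efb558291cabb87d6f2f89e5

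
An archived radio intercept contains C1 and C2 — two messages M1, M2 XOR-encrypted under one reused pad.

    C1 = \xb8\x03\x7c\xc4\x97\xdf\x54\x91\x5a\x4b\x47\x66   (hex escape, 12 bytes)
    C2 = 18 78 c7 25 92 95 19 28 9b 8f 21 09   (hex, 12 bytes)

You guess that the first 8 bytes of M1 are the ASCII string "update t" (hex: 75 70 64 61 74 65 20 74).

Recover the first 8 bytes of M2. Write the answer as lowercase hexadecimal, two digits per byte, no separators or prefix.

First, C1 ⊕ C2 = (M1 ⊕ K) ⊕ (M2 ⊕ K) = M1 ⊕ M2, so the key drops out. Then M2 = (M1 ⊕ M2) ⊕ M1 over the first 8 bytes.
byte 0: (b8 ^ 18) ^ 75 = a0 ^ 75 = d5
byte 1: (03 ^ 78) ^ 70 = 7b ^ 70 = 0b
byte 2: (7c ^ c7) ^ 64 = bb ^ 64 = df
byte 3: (c4 ^ 25) ^ 61 = e1 ^ 61 = 80
byte 4: (97 ^ 92) ^ 74 = 05 ^ 74 = 71
byte 5: (df ^ 95) ^ 65 = 4a ^ 65 = 2f
byte 6: (54 ^ 19) ^ 20 = 4d ^ 20 = 6d
byte 7: (91 ^ 28) ^ 74 = b9 ^ 74 = cd

d50bdf80712f6dcd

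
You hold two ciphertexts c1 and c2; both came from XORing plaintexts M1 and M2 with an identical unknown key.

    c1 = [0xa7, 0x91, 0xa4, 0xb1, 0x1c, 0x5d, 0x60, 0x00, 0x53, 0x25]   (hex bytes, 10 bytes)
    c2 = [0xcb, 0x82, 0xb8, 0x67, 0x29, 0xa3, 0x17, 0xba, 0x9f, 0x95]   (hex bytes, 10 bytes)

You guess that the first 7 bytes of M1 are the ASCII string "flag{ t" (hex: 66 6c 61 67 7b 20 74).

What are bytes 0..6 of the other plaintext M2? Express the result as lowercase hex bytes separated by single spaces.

0a 7f 7d b1 4e de 03

First, c1 ⊕ c2 = (M1 ⊕ K) ⊕ (M2 ⊕ K) = M1 ⊕ M2, so the key drops out. Then M2 = (M1 ⊕ M2) ⊕ M1 over the first 7 bytes.
byte 0: (a7 ^ cb) ^ 66 = 6c ^ 66 = 0a
byte 1: (91 ^ 82) ^ 6c = 13 ^ 6c = 7f
byte 2: (a4 ^ b8) ^ 61 = 1c ^ 61 = 7d
byte 3: (b1 ^ 67) ^ 67 = d6 ^ 67 = b1
byte 4: (1c ^ 29) ^ 7b = 35 ^ 7b = 4e
byte 5: (5d ^ a3) ^ 20 = fe ^ 20 = de
byte 6: (60 ^ 17) ^ 74 = 77 ^ 74 = 03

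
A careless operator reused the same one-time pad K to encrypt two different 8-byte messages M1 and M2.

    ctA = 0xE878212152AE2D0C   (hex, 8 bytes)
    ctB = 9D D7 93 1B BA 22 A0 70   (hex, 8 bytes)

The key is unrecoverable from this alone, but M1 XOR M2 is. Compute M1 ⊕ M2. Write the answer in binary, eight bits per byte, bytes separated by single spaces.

ctA ⊕ ctB = (M1 ⊕ K) ⊕ (M2 ⊕ K) = M1 ⊕ M2 — the shared key cancels under XOR.
byte 0: e8 ⊕ 9d = 75
byte 1: 78 ⊕ d7 = af
byte 2: 21 ⊕ 93 = b2
byte 3: 21 ⊕ 1b = 3a
byte 4: 52 ⊕ ba = e8
byte 5: ae ⊕ 22 = 8c
byte 6: 2d ⊕ a0 = 8d
byte 7: 0c ⊕ 70 = 7c

01110101 10101111 10110010 00111010 11101000 10001100 10001101 01111100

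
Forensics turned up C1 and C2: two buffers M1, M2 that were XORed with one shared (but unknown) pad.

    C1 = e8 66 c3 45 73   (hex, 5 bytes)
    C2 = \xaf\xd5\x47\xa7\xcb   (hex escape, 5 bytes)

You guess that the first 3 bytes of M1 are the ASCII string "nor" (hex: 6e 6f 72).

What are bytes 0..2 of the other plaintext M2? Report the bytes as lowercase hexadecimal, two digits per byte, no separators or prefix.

First, C1 ⊕ C2 = (M1 ⊕ K) ⊕ (M2 ⊕ K) = M1 ⊕ M2, so the key drops out. Then M2 = (M1 ⊕ M2) ⊕ M1 over the first 3 bytes.
byte 0: (e8 XOR af) XOR 6e = 47 XOR 6e = 29
byte 1: (66 XOR d5) XOR 6f = b3 XOR 6f = dc
byte 2: (c3 XOR 47) XOR 72 = 84 XOR 72 = f6

29dcf6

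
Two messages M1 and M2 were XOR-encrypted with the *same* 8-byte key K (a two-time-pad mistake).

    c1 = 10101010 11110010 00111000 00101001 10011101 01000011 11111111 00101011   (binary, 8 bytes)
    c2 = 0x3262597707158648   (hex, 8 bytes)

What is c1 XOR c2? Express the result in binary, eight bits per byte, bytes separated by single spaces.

10011000 10010000 01100001 01011110 10011010 01010110 01111001 01100011

c1 ⊕ c2 = (M1 ⊕ K) ⊕ (M2 ⊕ K) = M1 ⊕ M2 — the shared key cancels under XOR.
aa xor 32 = 98
f2 xor 62 = 90
38 xor 59 = 61
29 xor 77 = 5e
9d xor 07 = 9a
43 xor 15 = 56
ff xor 86 = 79
2b xor 48 = 63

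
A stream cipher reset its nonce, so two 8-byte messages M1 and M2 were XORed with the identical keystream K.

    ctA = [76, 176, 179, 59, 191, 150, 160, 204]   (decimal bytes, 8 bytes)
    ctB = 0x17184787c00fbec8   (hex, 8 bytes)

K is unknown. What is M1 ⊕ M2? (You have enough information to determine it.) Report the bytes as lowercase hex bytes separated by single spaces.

5b a8 f4 bc 7f 99 1e 04

ctA ⊕ ctB = (M1 ⊕ K) ⊕ (M2 ⊕ K) = M1 ⊕ M2 — the shared key cancels under XOR.
 76 ^  23 =  91
176 ^  24 = 168
179 ^  71 = 244
 59 ^ 135 = 188
191 ^ 192 = 127
150 ^  15 = 153
160 ^ 190 =  30
204 ^ 200 =   4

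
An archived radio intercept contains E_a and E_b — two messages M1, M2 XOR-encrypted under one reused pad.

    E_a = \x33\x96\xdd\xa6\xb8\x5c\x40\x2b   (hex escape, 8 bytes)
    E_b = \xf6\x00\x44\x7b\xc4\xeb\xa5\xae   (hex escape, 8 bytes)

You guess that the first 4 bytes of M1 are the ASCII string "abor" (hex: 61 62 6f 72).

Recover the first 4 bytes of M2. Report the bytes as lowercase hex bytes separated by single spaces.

a4 f4 f6 af

First, E_a ⊕ E_b = (M1 ⊕ K) ⊕ (M2 ⊕ K) = M1 ⊕ M2, so the key drops out. Then M2 = (M1 ⊕ M2) ⊕ M1 over the first 4 bytes.
byte 0: (33 XOR f6) XOR 61 = c5 XOR 61 = a4
byte 1: (96 XOR 00) XOR 62 = 96 XOR 62 = f4
byte 2: (dd XOR 44) XOR 6f = 99 XOR 6f = f6
byte 3: (a6 XOR 7b) XOR 72 = dd XOR 72 = af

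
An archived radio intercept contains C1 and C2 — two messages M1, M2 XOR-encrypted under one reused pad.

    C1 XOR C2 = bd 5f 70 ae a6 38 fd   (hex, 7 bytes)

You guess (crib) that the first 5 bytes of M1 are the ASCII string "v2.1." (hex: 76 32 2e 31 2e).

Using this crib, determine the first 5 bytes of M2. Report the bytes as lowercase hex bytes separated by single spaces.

cb 6d 5e 9f 88

Since C1 ⊕ C2 = M1 ⊕ M2, XORing with the guessed M1 bytes yields the corresponding M2 bytes: M2 = (C1 ⊕ C2) ⊕ M1.
byte 0: 189 XOR 118 = 203
byte 1:  95 XOR  50 = 109
byte 2: 112 XOR  46 =  94
byte 3: 174 XOR  49 = 159
byte 4: 166 XOR  46 = 136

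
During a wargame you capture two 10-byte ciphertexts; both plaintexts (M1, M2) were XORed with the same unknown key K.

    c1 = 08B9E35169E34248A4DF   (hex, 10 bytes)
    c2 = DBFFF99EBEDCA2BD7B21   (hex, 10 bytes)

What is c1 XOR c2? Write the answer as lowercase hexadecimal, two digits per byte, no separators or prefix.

c1 ⊕ c2 = (M1 ⊕ K) ⊕ (M2 ⊕ K) = M1 ⊕ M2 — the shared key cancels under XOR.
byte 0: 08 ^ db = d3
byte 1: b9 ^ ff = 46
byte 2: e3 ^ f9 = 1a
byte 3: 51 ^ 9e = cf
byte 4: 69 ^ be = d7
byte 5: e3 ^ dc = 3f
byte 6: 42 ^ a2 = e0
byte 7: 48 ^ bd = f5
byte 8: a4 ^ 7b = df
byte 9: df ^ 21 = fe

d3461acfd73fe0f5dffe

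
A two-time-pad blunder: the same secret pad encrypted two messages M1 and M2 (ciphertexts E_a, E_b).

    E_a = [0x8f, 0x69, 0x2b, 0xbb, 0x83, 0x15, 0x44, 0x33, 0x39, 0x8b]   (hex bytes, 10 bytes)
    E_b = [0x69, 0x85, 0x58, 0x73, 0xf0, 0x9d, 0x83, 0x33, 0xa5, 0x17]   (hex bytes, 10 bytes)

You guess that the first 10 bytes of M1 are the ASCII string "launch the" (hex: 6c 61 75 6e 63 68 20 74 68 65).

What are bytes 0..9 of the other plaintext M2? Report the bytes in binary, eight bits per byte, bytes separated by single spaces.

10001010 10001101 00000110 10100110 00010000 11100000 11100111 01110100 11110100 11111001

First, E_a ⊕ E_b = (M1 ⊕ K) ⊕ (M2 ⊕ K) = M1 ⊕ M2, so the key drops out. Then M2 = (M1 ⊕ M2) ⊕ M1 over the first 10 bytes.
byte 0: (8f ^ 69) ^ 6c = e6 ^ 6c = 8a
byte 1: (69 ^ 85) ^ 61 = ec ^ 61 = 8d
byte 2: (2b ^ 58) ^ 75 = 73 ^ 75 = 06
byte 3: (bb ^ 73) ^ 6e = c8 ^ 6e = a6
byte 4: (83 ^ f0) ^ 63 = 73 ^ 63 = 10
byte 5: (15 ^ 9d) ^ 68 = 88 ^ 68 = e0
byte 6: (44 ^ 83) ^ 20 = c7 ^ 20 = e7
byte 7: (33 ^ 33) ^ 74 = 00 ^ 74 = 74
byte 8: (39 ^ a5) ^ 68 = 9c ^ 68 = f4
byte 9: (8b ^ 17) ^ 65 = 9c ^ 65 = f9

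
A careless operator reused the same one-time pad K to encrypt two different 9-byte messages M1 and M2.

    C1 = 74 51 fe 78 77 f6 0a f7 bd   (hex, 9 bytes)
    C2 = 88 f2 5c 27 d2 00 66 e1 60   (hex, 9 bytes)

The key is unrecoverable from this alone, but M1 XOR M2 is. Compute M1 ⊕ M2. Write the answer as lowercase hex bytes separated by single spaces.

C1 ⊕ C2 = (M1 ⊕ K) ⊕ (M2 ⊕ K) = M1 ⊕ M2 — the shared key cancels under XOR.
byte 0: 74 XOR 88 = fc
byte 1: 51 XOR f2 = a3
byte 2: fe XOR 5c = a2
byte 3: 78 XOR 27 = 5f
byte 4: 77 XOR d2 = a5
byte 5: f6 XOR 00 = f6
byte 6: 0a XOR 66 = 6c
byte 7: f7 XOR e1 = 16
byte 8: bd XOR 60 = dd

fc a3 a2 5f a5 f6 6c 16 dd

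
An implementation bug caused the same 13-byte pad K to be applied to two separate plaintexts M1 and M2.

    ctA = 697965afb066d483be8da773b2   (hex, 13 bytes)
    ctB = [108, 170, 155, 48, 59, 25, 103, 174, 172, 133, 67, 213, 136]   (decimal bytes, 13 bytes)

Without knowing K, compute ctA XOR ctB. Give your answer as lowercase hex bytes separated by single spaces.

ctA ⊕ ctB = (M1 ⊕ K) ⊕ (M2 ⊕ K) = M1 ⊕ M2 — the shared key cancels under XOR.
byte 0: 105 ⊕ 108 =   5
byte 1: 121 ⊕ 170 = 211
byte 2: 101 ⊕ 155 = 254
byte 3: 175 ⊕  48 = 159
byte 4: 176 ⊕  59 = 139
byte 5: 102 ⊕  25 = 127
byte 6: 212 ⊕ 103 = 179
byte 7: 131 ⊕ 174 =  45
byte 8: 190 ⊕ 172 =  18
byte 9: 141 ⊕ 133 =   8
byte 10: 167 ⊕  67 = 228
byte 11: 115 ⊕ 213 = 166
byte 12: 178 ⊕ 136 =  58

05 d3 fe 9f 8b 7f b3 2d 12 08 e4 a6 3a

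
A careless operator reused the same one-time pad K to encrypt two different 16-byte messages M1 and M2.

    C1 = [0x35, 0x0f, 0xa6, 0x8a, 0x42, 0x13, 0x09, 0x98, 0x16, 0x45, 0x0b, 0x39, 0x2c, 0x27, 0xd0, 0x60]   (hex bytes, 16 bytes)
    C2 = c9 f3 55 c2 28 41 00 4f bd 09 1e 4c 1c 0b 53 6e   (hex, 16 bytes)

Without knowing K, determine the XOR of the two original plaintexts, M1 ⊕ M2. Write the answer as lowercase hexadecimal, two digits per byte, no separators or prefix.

fcfcf3486a5209d7ab4c1575302c830e

C1 ⊕ C2 = (M1 ⊕ K) ⊕ (M2 ⊕ K) = M1 ⊕ M2 — the shared key cancels under XOR.
35 ⊕ c9 = fc
0f ⊕ f3 = fc
a6 ⊕ 55 = f3
8a ⊕ c2 = 48
42 ⊕ 28 = 6a
13 ⊕ 41 = 52
09 ⊕ 00 = 09
98 ⊕ 4f = d7
16 ⊕ bd = ab
45 ⊕ 09 = 4c
0b ⊕ 1e = 15
39 ⊕ 4c = 75
2c ⊕ 1c = 30
27 ⊕ 0b = 2c
d0 ⊕ 53 = 83
60 ⊕ 6e = 0e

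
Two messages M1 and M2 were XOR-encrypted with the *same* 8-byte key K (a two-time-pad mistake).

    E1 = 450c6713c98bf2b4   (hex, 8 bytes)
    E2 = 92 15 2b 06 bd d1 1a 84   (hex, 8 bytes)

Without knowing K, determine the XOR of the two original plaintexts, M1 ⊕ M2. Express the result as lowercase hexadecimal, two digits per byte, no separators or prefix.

d7194c15745ae830

E1 ⊕ E2 = (M1 ⊕ K) ⊕ (M2 ⊕ K) = M1 ⊕ M2 — the shared key cancels under XOR.
01000101 xor 10010010 = 11010111
00001100 xor 00010101 = 00011001
01100111 xor 00101011 = 01001100
00010011 xor 00000110 = 00010101
11001001 xor 10111101 = 01110100
10001011 xor 11010001 = 01011010
11110010 xor 00011010 = 11101000
10110100 xor 10000100 = 00110000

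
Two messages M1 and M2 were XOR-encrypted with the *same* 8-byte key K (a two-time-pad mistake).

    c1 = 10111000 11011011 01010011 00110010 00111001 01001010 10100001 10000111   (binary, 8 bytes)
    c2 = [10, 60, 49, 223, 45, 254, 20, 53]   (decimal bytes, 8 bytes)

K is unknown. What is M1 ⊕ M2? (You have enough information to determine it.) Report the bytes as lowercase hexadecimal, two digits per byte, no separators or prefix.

c1 ⊕ c2 = (M1 ⊕ K) ⊕ (M2 ⊕ K) = M1 ⊕ M2 — the shared key cancels under XOR.
byte 0: 184 xor  10 = 178
byte 1: 219 xor  60 = 231
byte 2:  83 xor  49 =  98
byte 3:  50 xor 223 = 237
byte 4:  57 xor  45 =  20
byte 5:  74 xor 254 = 180
byte 6: 161 xor  20 = 181
byte 7: 135 xor  53 = 178

b2e762ed14b4b5b2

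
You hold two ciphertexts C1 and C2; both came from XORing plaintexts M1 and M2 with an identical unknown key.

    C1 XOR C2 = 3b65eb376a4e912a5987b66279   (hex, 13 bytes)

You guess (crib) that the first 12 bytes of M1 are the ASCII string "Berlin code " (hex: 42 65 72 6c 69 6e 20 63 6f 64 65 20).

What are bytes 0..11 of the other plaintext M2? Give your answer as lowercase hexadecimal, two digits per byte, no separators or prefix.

7900995b0320b14936e3d342

Since C1 ⊕ C2 = M1 ⊕ M2, XORing with the guessed M1 bytes yields the corresponding M2 bytes: M2 = (C1 ⊕ C2) ⊕ M1.
00111011 XOR 01000010 = 01111001
01100101 XOR 01100101 = 00000000
11101011 XOR 01110010 = 10011001
00110111 XOR 01101100 = 01011011
01101010 XOR 01101001 = 00000011
01001110 XOR 01101110 = 00100000
10010001 XOR 00100000 = 10110001
00101010 XOR 01100011 = 01001001
01011001 XOR 01101111 = 00110110
10000111 XOR 01100100 = 11100011
10110110 XOR 01100101 = 11010011
01100010 XOR 00100000 = 01000010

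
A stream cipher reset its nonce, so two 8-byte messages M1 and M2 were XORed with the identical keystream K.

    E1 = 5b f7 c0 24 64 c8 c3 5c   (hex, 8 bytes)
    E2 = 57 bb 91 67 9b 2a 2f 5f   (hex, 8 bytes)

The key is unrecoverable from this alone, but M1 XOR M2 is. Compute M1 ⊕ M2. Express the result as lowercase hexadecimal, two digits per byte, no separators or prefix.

0c4c5143ffe2ec03

E1 ⊕ E2 = (M1 ⊕ K) ⊕ (M2 ⊕ K) = M1 ⊕ M2 — the shared key cancels under XOR.
byte 0: 5b ⊕ 57 = 0c
byte 1: f7 ⊕ bb = 4c
byte 2: c0 ⊕ 91 = 51
byte 3: 24 ⊕ 67 = 43
byte 4: 64 ⊕ 9b = ff
byte 5: c8 ⊕ 2a = e2
byte 6: c3 ⊕ 2f = ec
byte 7: 5c ⊕ 5f = 03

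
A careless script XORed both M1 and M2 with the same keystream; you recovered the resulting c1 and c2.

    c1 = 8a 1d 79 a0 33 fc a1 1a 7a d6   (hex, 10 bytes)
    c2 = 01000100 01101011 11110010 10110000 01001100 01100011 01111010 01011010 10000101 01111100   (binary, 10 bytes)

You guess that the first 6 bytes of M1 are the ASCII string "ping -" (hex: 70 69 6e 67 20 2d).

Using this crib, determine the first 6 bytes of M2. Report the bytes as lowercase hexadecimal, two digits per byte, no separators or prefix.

First, c1 ⊕ c2 = (M1 ⊕ K) ⊕ (M2 ⊕ K) = M1 ⊕ M2, so the key drops out. Then M2 = (M1 ⊕ M2) ⊕ M1 over the first 6 bytes.
byte 0: (8a ^ 44) ^ 70 = ce ^ 70 = be
byte 1: (1d ^ 6b) ^ 69 = 76 ^ 69 = 1f
byte 2: (79 ^ f2) ^ 6e = 8b ^ 6e = e5
byte 3: (a0 ^ b0) ^ 67 = 10 ^ 67 = 77
byte 4: (33 ^ 4c) ^ 20 = 7f ^ 20 = 5f
byte 5: (fc ^ 63) ^ 2d = 9f ^ 2d = b2

be1fe5775fb2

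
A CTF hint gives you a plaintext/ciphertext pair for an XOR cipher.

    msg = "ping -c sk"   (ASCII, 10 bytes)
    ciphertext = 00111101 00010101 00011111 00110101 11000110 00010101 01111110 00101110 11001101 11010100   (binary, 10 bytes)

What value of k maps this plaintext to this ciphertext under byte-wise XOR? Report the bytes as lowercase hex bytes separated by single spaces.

4d 7c 71 52 e6 38 1d 0e be bf

Since ciphertext = msg ⊕ k, XORing both sides with msg gives k = msg ⊕ ciphertext.
byte 0: 70 ⊕ 3d = 4d
byte 1: 69 ⊕ 15 = 7c
byte 2: 6e ⊕ 1f = 71
byte 3: 67 ⊕ 35 = 52
byte 4: 20 ⊕ c6 = e6
byte 5: 2d ⊕ 15 = 38
byte 6: 63 ⊕ 7e = 1d
byte 7: 20 ⊕ 2e = 0e
byte 8: 73 ⊕ cd = be
byte 9: 6b ⊕ d4 = bf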